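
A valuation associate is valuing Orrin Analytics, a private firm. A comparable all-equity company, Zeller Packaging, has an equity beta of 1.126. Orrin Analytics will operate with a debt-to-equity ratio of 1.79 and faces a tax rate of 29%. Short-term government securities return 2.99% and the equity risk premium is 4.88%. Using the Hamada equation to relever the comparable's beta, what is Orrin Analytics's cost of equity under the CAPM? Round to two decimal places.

β_L = β_U × [1 + (1 − t)(D/E)] = 1.126 × [1 + (1 − 0.29) × 1.79]
    = 1.126 × [1 + 0.71 × 1.79] = 1.126 × 2.2709 = 2.5570
E(R) = R_f + β_L × MRP = 2.99% + 2.5570 × 4.88% = 15.47%

15.47%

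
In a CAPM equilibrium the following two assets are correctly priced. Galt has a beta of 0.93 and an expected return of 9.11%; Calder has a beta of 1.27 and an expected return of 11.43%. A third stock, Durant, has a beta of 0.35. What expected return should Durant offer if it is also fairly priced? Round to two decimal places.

5.15%

MRP (SML slope) = (11.43% − 9.11%) / (1.27 − 0.93) = 2.32% / 0.34 = 6.8235%
R_f (intercept) = 9.11% − 0.93 × 6.8235% = 2.7641%
E(R_Durant) = R_f + β × MRP = 2.7641% + 0.35 × 6.8235% = 5.15%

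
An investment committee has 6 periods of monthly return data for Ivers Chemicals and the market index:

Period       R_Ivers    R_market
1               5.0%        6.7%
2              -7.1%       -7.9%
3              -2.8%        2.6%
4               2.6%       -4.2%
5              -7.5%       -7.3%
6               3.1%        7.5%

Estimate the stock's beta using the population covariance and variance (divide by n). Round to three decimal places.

0.610

Mean R_i = (5.0 − 7.1 − 2.8 + 2.6 − 7.5 + 3.1) / 6 = -1.1167%
Mean R_m = (6.7 − 7.9 + 2.6 − 4.2 − 7.3 + 7.5) / 6 = -0.4333%
Σ(R_i − R̄_i)(R_m − R̄_m) = 146.4867  ⇒  Cov = 146.4867 / 6 = 24.4145
Σ(R_m − R̄_m)² = 240.1133  ⇒  Var(R_m) = 240.1133 / 6 = 40.0189
β = Cov / Var(R_m) = 24.4145 / 40.0189 = 0.6101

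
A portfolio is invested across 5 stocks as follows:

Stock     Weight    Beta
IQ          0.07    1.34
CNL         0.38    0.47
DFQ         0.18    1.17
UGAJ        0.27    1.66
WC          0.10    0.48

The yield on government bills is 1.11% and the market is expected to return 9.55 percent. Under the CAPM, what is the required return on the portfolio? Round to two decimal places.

9.37%

β_P = Σ w_i β_i = 0.07×1.34 + 0.38×0.47 + 0.18×1.17 + 0.27×1.66 + 0.10×0.48 = 0.9792
MRP = 9.55% − 1.11% = 8.44%
E(R_P) = R_f + β_P × MRP = 1.11% + 0.9792 × 8.44% = 9.37%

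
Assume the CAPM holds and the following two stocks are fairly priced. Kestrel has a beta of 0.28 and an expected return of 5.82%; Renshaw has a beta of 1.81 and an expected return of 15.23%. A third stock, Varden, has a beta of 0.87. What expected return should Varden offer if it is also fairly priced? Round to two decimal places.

9.45%

MRP (SML slope) = (15.23% − 5.82%) / (1.81 − 0.28) = 9.41% / 1.53 = 6.1503%
R_f (intercept) = 5.82% − 0.28 × 6.1503% = 4.0979%
E(R_Varden) = R_f + β × MRP = 4.0979% + 0.87 × 6.1503% = 9.45%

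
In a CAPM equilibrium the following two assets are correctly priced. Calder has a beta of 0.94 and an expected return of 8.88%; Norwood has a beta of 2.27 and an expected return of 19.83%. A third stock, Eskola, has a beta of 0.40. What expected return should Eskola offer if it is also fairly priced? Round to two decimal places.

4.43%

MRP (SML slope) = (19.83% − 8.88%) / (2.27 − 0.94) = 10.95% / 1.33 = 8.2331%
R_f (intercept) = 8.88% − 0.94 × 8.2331% = 1.1409%
E(R_Eskola) = R_f + β × MRP = 1.1409% + 0.40 × 8.2331% = 4.43%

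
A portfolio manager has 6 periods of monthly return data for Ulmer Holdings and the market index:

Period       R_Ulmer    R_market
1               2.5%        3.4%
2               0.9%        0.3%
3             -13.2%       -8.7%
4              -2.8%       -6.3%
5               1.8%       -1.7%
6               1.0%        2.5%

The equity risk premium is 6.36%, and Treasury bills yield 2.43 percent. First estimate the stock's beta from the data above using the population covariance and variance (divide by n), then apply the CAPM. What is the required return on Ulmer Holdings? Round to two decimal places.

Mean R_i = (2.5 + 0.9 − 13.2 − 2.8 + 1.8 + 1.0) / 6 = -1.6333%
Mean R_m = (3.4 + 0.3 − 8.7 − 6.3 − 1.7 + 2.5) / 6 = -1.7500%
Σ(R_i − R̄_i)(R_m − R̄_m) = 123.5400  ⇒  Cov = 123.5400 / 6 = 20.5900
Σ(R_m − R̄_m)² = 117.7950  ⇒  Var(R_m) = 117.7950 / 6 = 19.6325
β = Cov / Var(R_m) = 20.5900 / 19.6325 = 1.0488
E(R) = R_f + β × MRP = 2.43% + 1.0488 × 6.36% = 9.10%

9.10%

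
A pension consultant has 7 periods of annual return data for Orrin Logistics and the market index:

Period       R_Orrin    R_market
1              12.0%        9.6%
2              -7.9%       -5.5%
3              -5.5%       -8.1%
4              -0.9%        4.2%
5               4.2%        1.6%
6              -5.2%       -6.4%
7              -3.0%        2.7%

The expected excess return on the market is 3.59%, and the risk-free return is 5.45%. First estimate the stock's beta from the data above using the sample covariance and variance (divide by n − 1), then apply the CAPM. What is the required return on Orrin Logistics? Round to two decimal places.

Mean R_i = (12.0 − 7.9 − 5.5 − 0.9 + 4.2 − 5.2 − 3.0) / 7 = -0.9000%
Mean R_m = (9.6 − 5.5 − 8.1 + 4.2 + 1.6 − 6.4 + 2.7) / 7 = -0.2714%
Σ(R_i − R̄_i)(R_m − R̄_m) = 229.6100  ⇒  Cov = 229.6100 / 6 = 38.2683
Σ(R_m − R̄_m)² = 255.9543  ⇒  Var(R_m) = 255.9543 / 6 = 42.6591
β = Cov / Var(R_m) = 38.2683 / 42.6591 = 0.8971
E(R) = R_f + β × MRP = 5.45% + 0.8971 × 3.59% = 8.67%

8.67%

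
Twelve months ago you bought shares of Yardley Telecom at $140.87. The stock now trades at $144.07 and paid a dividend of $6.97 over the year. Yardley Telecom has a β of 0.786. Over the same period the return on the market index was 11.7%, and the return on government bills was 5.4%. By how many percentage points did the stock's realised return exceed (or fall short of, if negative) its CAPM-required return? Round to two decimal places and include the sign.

-3.13%

Realised HPR = (P1 + D1 − P0) / P0 = (144.07 + 6.97 − 140.87) / 140.87 = 10.17 / 140.87 = 7.2194%
MRP = 11.7% − 5.4% = 6.30%
CAPM required = R_f + β·MRP = 5.4% + 0.786 × 6.3% = 10.3518%
α = realised − required = 7.2194% − 10.3518% = -3.13%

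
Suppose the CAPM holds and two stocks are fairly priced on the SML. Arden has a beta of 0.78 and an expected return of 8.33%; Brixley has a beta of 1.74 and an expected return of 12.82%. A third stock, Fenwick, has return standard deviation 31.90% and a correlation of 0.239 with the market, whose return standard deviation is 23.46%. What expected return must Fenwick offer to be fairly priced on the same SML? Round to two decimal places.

MRP = (12.82% − 8.33%) / (1.74 − 0.78) = 4.6771%
R_f = 8.33% − 0.78 × 4.6771% = 4.6819%
β_Fenwick = ρ·σ_i/σ_m = 0.239 × 31.90 / 23.46 = 0.3250
E(R_Fenwick) = R_f + β × MRP = 4.6819% + 0.3250 × 4.6771% = 6.20%

6.20%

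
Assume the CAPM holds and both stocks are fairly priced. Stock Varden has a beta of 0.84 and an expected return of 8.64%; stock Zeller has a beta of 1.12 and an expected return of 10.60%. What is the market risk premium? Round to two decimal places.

7.00%

Both satisfy E(R) = R_f + β·MRP, so the slope of the SML is
MRP = (10.60% − 8.64%) / (1.12 − 0.84) = 1.96% / 0.28 = 7.0000%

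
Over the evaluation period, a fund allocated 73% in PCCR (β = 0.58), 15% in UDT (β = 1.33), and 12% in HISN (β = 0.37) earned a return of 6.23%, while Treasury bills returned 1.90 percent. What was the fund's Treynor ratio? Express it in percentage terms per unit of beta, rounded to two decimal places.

β_P = 0.73×0.58 + 0.15×1.33 + 0.12×0.37 = 0.6673
Treynor = (R_P − R_f) / β_P = (6.23% − 1.90%) / 0.6673 = 4.33% / 0.6673 = 6.49%

6.49%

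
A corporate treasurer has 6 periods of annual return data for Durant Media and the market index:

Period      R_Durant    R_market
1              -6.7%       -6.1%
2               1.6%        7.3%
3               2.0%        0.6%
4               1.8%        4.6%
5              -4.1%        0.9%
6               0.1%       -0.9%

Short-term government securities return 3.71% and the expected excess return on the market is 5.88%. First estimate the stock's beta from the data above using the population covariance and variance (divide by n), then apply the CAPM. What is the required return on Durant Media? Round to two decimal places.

Mean R_i = (-6.7 + 1.6 + 2.0 + 1.8 − 4.1 + 0.1) / 6 = -0.8833%
Mean R_m = (-6.1 + 7.3 + 0.6 + 4.6 + 0.9 − 0.9) / 6 = 1.0667%
Σ(R_i − R̄_i)(R_m − R̄_m) = 63.9033  ⇒  Cov = 63.9033 / 6 = 10.6506
Σ(R_m − R̄_m)² = 106.8133  ⇒  Var(R_m) = 106.8133 / 6 = 17.8022
β = Cov / Var(R_m) = 10.6506 / 17.8022 = 0.5983
E(R) = R_f + β × MRP = 3.71% + 0.5983 × 5.88% = 7.23%

7.23%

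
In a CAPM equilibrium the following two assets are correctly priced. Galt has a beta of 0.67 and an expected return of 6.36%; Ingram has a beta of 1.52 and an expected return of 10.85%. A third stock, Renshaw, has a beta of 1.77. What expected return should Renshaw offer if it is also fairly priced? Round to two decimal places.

MRP (SML slope) = (10.85% − 6.36%) / (1.52 − 0.67) = 4.49% / 0.85 = 5.2824%
R_f (intercept) = 6.36% − 0.67 × 5.2824% = 2.8208%
E(R_Renshaw) = R_f + β × MRP = 2.8208% + 1.77 × 5.2824% = 12.17%

12.17%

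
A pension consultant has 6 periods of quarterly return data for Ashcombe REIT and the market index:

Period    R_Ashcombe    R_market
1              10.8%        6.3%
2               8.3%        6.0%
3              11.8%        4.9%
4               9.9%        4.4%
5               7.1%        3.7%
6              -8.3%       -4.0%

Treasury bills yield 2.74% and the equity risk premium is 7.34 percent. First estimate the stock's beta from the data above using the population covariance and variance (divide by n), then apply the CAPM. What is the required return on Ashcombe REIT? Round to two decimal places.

Mean R_i = (10.8 + 8.3 + 11.8 + 9.9 + 7.1 − 8.3) / 6 = 6.6000%
Mean R_m = (6.3 + 6.0 + 4.9 + 4.4 + 3.7 − 4.0) / 6 = 3.5500%
Σ(R_i − R̄_i)(R_m − R̄_m) = 138.1100  ⇒  Cov = 138.1100 / 6 = 23.0183
Σ(R_m − R̄_m)² = 73.1350  ⇒  Var(R_m) = 73.1350 / 6 = 12.1892
β = Cov / Var(R_m) = 23.0183 / 12.1892 = 1.8884
E(R) = R_f + β × MRP = 2.74% + 1.8884 × 7.34% = 16.60%

16.60%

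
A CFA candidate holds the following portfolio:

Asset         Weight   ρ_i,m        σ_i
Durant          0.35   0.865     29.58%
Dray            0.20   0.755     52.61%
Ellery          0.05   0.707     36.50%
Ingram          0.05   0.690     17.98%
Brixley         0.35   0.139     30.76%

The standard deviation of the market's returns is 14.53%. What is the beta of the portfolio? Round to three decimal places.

β_Durant = 0.865 × 29.58% / 14.53% = 1.7610
β_Dray = 0.755 × 52.61% / 14.53% = 2.7337
β_Ellery = 0.707 × 36.50% / 14.53% = 1.7760
β_Ingram = 0.690 × 17.98% / 14.53% = 0.8538
β_Brixley = 0.139 × 30.76% / 14.53% = 0.2943
β_P = Σ w_i β_i = 0.35×1.7610 + 0.20×2.7337 + 0.05×1.7760 + 0.05×0.8538 + 0.35×0.2943 = 1.3976

1.398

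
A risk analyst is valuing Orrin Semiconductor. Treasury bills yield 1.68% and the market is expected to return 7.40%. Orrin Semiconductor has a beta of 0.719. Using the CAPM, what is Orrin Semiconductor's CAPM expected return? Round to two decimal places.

5.79%

Market risk premium = E(R_m) − R_f = 7.40% − 1.68% = 5.72%
E(R) = R_f + β × MRP = 1.68% + 0.719 × 5.72% = 5.79%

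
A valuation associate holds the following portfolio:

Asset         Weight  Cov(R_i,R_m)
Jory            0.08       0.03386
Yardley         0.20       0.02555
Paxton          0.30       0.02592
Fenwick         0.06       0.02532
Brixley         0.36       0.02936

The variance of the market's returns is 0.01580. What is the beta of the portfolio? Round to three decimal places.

β_Jory = 0.03386 / 0.01580 = 2.1430
β_Yardley = 0.02555 / 0.01580 = 1.6171
β_Paxton = 0.02592 / 0.01580 = 1.6405
β_Fenwick = 0.02532 / 0.01580 = 1.6025
β_Brixley = 0.02936 / 0.01580 = 1.8582
β_P = Σ w_i β_i = 0.08×2.1430 + 0.20×1.6171 + 0.30×1.6405 + 0.06×1.6025 + 0.36×1.8582 = 1.7521

1.752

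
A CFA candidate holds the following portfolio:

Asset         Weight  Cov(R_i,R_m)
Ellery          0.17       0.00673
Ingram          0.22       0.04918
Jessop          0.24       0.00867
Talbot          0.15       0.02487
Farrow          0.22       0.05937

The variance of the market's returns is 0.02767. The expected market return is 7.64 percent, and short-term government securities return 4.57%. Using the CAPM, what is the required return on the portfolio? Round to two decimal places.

7.99%

β_Ellery = 0.00673 / 0.02767 = 0.2432
β_Ingram = 0.04918 / 0.02767 = 1.7774
β_Jessop = 0.00867 / 0.02767 = 0.3133
β_Talbot = 0.02487 / 0.02767 = 0.8988
β_Farrow = 0.05937 / 0.02767 = 2.1456
β_P = Σ w_i β_i = 0.17×0.2432 + 0.22×1.7774 + 0.24×0.3133 + 0.15×0.8988 + 0.22×2.1456 = 1.1144
MRP = 7.64% − 4.57% = 3.07%
E(R_P) = R_f + β_P × MRP = 4.57% + 1.1144 × 3.07% = 7.99%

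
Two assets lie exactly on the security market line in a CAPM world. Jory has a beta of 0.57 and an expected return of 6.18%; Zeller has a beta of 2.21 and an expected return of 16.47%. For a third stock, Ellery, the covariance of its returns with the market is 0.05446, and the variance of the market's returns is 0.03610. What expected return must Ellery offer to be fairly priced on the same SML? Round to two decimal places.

12.07%

MRP = (16.47% − 6.18%) / (2.21 − 0.57) = 6.2744%
R_f = 6.18% − 0.57 × 6.2744% = 2.6036%
β_Ellery = Cov / Var(R_m) = 0.05446 / 0.03610 = 1.5086
E(R_Ellery) = R_f + β × MRP = 2.6036% + 1.5086 × 6.2744% = 12.07%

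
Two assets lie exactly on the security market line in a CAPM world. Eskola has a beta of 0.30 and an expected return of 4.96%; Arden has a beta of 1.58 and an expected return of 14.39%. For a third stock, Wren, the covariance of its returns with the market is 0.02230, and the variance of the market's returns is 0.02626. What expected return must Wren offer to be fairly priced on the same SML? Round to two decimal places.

9.01%

MRP = (14.39% − 4.96%) / (1.58 − 0.30) = 7.3672%
R_f = 4.96% − 0.30 × 7.3672% = 2.7498%
β_Wren = Cov / Var(R_m) = 0.02230 / 0.02626 = 0.8492
E(R_Wren) = R_f + β × MRP = 2.7498% + 0.8492 × 7.3672% = 9.01%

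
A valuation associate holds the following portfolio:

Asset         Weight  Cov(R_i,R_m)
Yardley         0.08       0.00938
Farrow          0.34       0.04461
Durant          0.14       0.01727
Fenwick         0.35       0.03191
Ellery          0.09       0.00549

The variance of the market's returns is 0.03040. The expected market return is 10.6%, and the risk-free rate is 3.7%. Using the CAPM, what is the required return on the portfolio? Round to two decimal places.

β_Yardley = 0.00938 / 0.03040 = 0.3086
β_Farrow = 0.04461 / 0.03040 = 1.4674
β_Durant = 0.01727 / 0.03040 = 0.5681
β_Fenwick = 0.03191 / 0.03040 = 1.0497
β_Ellery = 0.00549 / 0.03040 = 0.1806
β_P = Σ w_i β_i = 0.08×0.3086 + 0.34×1.4674 + 0.14×0.5681 + 0.35×1.0497 + 0.09×0.1806 = 0.9868
MRP = 10.6% − 3.7% = 6.90%
E(R_P) = R_f + β_P × MRP = 3.7% + 0.9868 × 6.9% = 10.51%

10.51%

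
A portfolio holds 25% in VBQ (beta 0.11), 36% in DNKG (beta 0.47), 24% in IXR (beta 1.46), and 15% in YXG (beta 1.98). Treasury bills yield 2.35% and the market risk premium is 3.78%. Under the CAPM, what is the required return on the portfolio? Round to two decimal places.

β_P = Σ w_i β_i = 0.25×0.11 + 0.36×0.47 + 0.24×1.46 + 0.15×1.98 = 0.8441
E(R_P) = R_f + β_P × MRP = 2.35% + 0.8441 × 3.78% = 5.54%

5.54%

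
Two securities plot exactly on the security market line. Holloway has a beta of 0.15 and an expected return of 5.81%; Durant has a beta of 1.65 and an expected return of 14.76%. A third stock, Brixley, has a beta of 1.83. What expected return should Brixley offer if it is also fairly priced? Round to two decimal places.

MRP (SML slope) = (14.76% − 5.81%) / (1.65 − 0.15) = 8.95% / 1.50 = 5.9667%
R_f (intercept) = 5.81% − 0.15 × 5.9667% = 4.9150%
E(R_Brixley) = R_f + β × MRP = 4.9150% + 1.83 × 5.9667% = 15.83%

15.83%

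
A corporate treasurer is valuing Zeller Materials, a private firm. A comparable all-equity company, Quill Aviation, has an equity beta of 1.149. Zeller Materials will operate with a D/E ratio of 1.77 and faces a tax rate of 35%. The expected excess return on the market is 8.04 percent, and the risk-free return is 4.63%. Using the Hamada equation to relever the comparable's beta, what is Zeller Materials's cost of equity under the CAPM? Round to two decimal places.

24.50%

β_L = β_U × [1 + (1 − t)(D/E)] = 1.149 × [1 + (1 − 0.35) × 1.77]
    = 1.149 × [1 + 0.65 × 1.77] = 1.149 × 2.1505 = 2.4709
E(R) = R_f + β_L × MRP = 4.63% + 2.4709 × 8.04% = 24.50%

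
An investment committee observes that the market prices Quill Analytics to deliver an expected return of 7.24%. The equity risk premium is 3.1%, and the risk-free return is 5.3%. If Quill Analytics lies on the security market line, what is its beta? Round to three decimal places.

β = (E(R) − R_f) / MRP = (7.24% − 5.3%) / 3.1% = 1.94% / 3.1% = 0.626

0.626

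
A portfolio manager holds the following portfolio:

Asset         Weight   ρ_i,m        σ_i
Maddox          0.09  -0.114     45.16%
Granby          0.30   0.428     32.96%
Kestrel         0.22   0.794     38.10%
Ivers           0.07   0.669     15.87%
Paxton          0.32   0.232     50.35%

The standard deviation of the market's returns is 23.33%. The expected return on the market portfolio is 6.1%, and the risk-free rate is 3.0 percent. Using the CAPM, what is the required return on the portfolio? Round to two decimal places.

β_Maddox = -0.114 × 45.16% / 23.33% = -0.2207
β_Granby = 0.428 × 32.96% / 23.33% = 0.6047
β_Kestrel = 0.794 × 38.10% / 23.33% = 1.2967
β_Ivers = 0.669 × 15.87% / 23.33% = 0.4551
β_Paxton = 0.232 × 50.35% / 23.33% = 0.5007
β_P = Σ w_i β_i = 0.09×-0.2207 + 0.30×0.6047 + 0.22×1.2967 + 0.07×0.4551 + 0.32×0.5007 = 0.6389
MRP = 6.1% − 3.0% = 3.10%
E(R_P) = R_f + β_P × MRP = 3.0% + 0.6389 × 3.1% = 4.98%

4.98%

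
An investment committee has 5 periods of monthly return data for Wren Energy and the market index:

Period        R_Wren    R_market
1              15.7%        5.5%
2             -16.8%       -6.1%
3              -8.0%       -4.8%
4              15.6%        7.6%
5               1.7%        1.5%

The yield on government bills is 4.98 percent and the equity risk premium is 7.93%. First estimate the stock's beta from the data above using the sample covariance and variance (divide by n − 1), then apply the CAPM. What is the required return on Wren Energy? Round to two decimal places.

Mean R_i = (15.7 − 16.8 − 8.0 + 15.6 + 1.7) / 5 = 1.6400%
Mean R_m = (5.5 − 6.1 − 4.8 + 7.6 + 1.5) / 5 = 0.7400%
Σ(R_i − R̄_i)(R_m − R̄_m) = 342.2720  ⇒  Cov = 342.2720 / 4 = 85.5680
Σ(R_m − R̄_m)² = 147.7720  ⇒  Var(R_m) = 147.7720 / 4 = 36.9430
β = Cov / Var(R_m) = 85.5680 / 36.9430 = 2.3162
E(R) = R_f + β × MRP = 4.98% + 2.3162 × 7.93% = 23.35%

23.35%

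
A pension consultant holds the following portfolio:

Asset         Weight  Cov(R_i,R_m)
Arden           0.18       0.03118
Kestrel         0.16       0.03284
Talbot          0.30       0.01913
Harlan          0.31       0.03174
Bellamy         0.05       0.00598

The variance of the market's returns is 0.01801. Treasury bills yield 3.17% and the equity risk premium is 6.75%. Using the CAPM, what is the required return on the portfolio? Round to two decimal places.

β_Arden = 0.03118 / 0.01801 = 1.7313
β_Kestrel = 0.03284 / 0.01801 = 1.8234
β_Talbot = 0.01913 / 0.01801 = 1.0622
β_Harlan = 0.03174 / 0.01801 = 1.7624
β_Bellamy = 0.00598 / 0.01801 = 0.3320
β_P = Σ w_i β_i = 0.18×1.7313 + 0.16×1.8234 + 0.30×1.0622 + 0.31×1.7624 + 0.05×0.3320 = 1.4850
E(R_P) = R_f + β_P × MRP = 3.17% + 1.4850 × 6.75% = 13.19%

13.19%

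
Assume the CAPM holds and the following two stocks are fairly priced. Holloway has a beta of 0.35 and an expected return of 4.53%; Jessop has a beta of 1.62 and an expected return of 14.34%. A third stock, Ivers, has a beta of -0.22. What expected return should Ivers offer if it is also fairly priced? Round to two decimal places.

MRP (SML slope) = (14.34% − 4.53%) / (1.62 − 0.35) = 9.81% / 1.27 = 7.7244%
R_f (intercept) = 4.53% − 0.35 × 7.7244% = 1.8265%
E(R_Ivers) = R_f + β × MRP = 1.8265% + -0.22 × 7.7244% = 0.13%

0.13%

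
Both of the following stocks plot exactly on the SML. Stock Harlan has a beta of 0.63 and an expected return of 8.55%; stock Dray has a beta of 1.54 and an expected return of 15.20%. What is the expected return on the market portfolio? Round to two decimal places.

Both satisfy E(R) = R_f + β·MRP, so the slope of the SML is
MRP = (15.20% − 8.55%) / (1.54 − 0.63) = 6.65% / 0.91 = 7.3077%
R_f = E(R_Harlan) − β_Harlan·MRP = 8.55% − 0.63 × 7.3077% = 3.9461%
E(R_m) = R_f + MRP = 3.9461% + 7.3077% = 11.25%

11.25%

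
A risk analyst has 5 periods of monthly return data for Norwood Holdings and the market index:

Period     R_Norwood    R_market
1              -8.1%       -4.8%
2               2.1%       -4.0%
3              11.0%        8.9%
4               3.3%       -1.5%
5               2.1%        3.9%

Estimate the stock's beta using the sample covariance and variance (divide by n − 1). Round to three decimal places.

Mean R_i = (-8.1 + 2.1 + 11.0 + 3.3 + 2.1) / 5 = 2.0800%
Mean R_m = (-4.8 − 4.0 + 8.9 − 1.5 + 3.9) / 5 = 0.5000%
Σ(R_i − R̄_i)(R_m − R̄_m) = 126.4200  ⇒  Cov = 126.4200 / 4 = 31.6050
Σ(R_m − R̄_m)² = 134.4600  ⇒  Var(R_m) = 134.4600 / 4 = 33.6150
β = Cov / Var(R_m) = 31.6050 / 33.6150 = 0.9402

0.940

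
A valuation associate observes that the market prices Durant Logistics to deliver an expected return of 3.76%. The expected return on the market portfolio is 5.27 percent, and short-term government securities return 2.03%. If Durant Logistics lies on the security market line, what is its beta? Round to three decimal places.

MRP = 5.27% − 2.03% = 3.24%
β = (E(R) − R_f) / MRP = (3.76% − 2.03%) / 3.24% = 1.73% / 3.24% = 0.534

0.534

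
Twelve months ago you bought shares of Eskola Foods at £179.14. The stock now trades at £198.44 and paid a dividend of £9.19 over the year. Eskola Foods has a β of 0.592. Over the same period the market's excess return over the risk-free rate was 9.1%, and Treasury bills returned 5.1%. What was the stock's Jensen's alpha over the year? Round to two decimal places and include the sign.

Realised HPR = (P1 + D1 − P0) / P0 = (198.44 + 9.19 − 179.14) / 179.14 = 28.49 / 179.14 = 15.9038%
CAPM required = R_f + β·MRP = 5.1% + 0.592 × 9.1% = 10.4872%
α = realised − required = 15.9038% − 10.4872% = +5.42%

+5.42%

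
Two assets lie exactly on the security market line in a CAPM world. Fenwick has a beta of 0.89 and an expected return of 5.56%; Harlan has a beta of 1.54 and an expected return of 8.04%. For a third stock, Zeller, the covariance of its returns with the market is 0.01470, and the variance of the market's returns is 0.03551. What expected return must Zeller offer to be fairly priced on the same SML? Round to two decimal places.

3.74%

MRP = (8.04% − 5.56%) / (1.54 − 0.89) = 3.8154%
R_f = 5.56% − 0.89 × 3.8154% = 2.1643%
β_Zeller = Cov / Var(R_m) = 0.01470 / 0.03551 = 0.4140
E(R_Zeller) = R_f + β × MRP = 2.1643% + 0.4140 × 3.8154% = 3.74%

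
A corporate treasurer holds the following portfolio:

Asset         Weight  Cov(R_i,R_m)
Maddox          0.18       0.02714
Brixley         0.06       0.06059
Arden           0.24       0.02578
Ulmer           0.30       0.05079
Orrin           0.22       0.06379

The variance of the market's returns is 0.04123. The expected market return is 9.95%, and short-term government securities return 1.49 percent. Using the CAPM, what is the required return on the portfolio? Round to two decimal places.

β_Maddox = 0.02714 / 0.04123 = 0.6583
β_Brixley = 0.06059 / 0.04123 = 1.4696
β_Arden = 0.02578 / 0.04123 = 0.6253
β_Ulmer = 0.05079 / 0.04123 = 1.2319
β_Orrin = 0.06379 / 0.04123 = 1.5472
β_P = Σ w_i β_i = 0.18×0.6583 + 0.06×1.4696 + 0.24×0.6253 + 0.30×1.2319 + 0.22×1.5472 = 1.0667
MRP = 9.95% − 1.49% = 8.46%
E(R_P) = R_f + β_P × MRP = 1.49% + 1.0667 × 8.46% = 10.51%

10.51%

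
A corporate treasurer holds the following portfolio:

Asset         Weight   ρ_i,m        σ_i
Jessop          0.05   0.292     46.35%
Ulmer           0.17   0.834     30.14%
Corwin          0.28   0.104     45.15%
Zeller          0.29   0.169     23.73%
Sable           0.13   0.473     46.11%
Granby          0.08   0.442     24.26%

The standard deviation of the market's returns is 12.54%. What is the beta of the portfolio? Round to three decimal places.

β_Jessop = 0.292 × 46.35% / 12.54% = 1.0793
β_Ulmer = 0.834 × 30.14% / 12.54% = 2.0045
β_Corwin = 0.104 × 45.15% / 12.54% = 0.3744
β_Zeller = 0.169 × 23.73% / 12.54% = 0.3198
β_Sable = 0.473 × 46.11% / 12.54% = 1.7392
β_Granby = 0.442 × 24.26% / 12.54% = 0.8551
β_P = Σ w_i β_i = 0.05×1.0793 + 0.17×2.0045 + 0.28×0.3744 + 0.29×0.3198 + 0.13×1.7392 + 0.08×0.8551 = 0.8868

0.887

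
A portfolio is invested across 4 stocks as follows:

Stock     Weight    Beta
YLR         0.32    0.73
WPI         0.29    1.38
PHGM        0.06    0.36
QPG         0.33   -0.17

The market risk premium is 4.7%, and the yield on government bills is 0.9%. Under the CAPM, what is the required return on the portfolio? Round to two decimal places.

3.72%

β_P = Σ w_i β_i = 0.32×0.73 + 0.29×1.38 + 0.06×0.36 + 0.33×-0.17 = 0.5993
E(R_P) = R_f + β_P × MRP = 0.9% + 0.5993 × 4.7% = 3.72%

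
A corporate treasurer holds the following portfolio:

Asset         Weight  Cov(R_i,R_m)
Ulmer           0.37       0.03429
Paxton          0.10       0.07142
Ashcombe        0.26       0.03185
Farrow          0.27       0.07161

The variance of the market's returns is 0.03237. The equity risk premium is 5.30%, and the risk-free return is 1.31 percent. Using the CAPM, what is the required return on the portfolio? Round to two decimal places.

β_Ulmer = 0.03429 / 0.03237 = 1.0593
β_Paxton = 0.07142 / 0.03237 = 2.2064
β_Ashcombe = 0.03185 / 0.03237 = 0.9839
β_Farrow = 0.07161 / 0.03237 = 2.2122
β_P = Σ w_i β_i = 0.37×1.0593 + 0.10×2.2064 + 0.26×0.9839 + 0.27×2.2122 = 1.4657
E(R_P) = R_f + β_P × MRP = 1.31% + 1.4657 × 5.30% = 9.08%

9.08%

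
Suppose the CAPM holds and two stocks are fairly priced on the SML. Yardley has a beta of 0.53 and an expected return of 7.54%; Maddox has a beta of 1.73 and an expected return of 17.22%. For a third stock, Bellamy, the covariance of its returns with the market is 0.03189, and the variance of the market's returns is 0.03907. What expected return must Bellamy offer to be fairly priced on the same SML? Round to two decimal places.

9.85%

MRP = (17.22% − 7.54%) / (1.73 − 0.53) = 8.0667%
R_f = 7.54% − 0.53 × 8.0667% = 3.2646%
β_Bellamy = Cov / Var(R_m) = 0.03189 / 0.03907 = 0.8162
E(R_Bellamy) = R_f + β × MRP = 3.2646% + 0.8162 × 8.0667% = 9.85%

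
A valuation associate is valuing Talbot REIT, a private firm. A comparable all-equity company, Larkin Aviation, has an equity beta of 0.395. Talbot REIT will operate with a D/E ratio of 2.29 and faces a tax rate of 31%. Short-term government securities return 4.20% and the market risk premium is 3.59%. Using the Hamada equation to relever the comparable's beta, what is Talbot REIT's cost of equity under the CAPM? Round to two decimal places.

β_L = β_U × [1 + (1 − t)(D/E)] = 0.395 × [1 + (1 − 0.31) × 2.29]
    = 0.395 × [1 + 0.69 × 2.29] = 0.395 × 2.5801 = 1.0191
E(R) = R_f + β_L × MRP = 4.20% + 1.0191 × 3.59% = 7.86%

7.86%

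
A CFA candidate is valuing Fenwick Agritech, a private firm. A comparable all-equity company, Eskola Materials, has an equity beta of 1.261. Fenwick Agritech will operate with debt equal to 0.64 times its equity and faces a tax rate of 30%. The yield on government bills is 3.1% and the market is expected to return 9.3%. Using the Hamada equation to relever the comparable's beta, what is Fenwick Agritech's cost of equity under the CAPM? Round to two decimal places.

14.42%

β_L = β_U × [1 + (1 − t)(D/E)] = 1.261 × [1 + (1 − 0.30) × 0.64]
    = 1.261 × [1 + 0.70 × 0.64] = 1.261 × 1.4480 = 1.8259
MRP = 9.3% − 3.1% = 6.20%
E(R) = R_f + β_L × MRP = 3.1% + 1.8259 × 6.2% = 14.42%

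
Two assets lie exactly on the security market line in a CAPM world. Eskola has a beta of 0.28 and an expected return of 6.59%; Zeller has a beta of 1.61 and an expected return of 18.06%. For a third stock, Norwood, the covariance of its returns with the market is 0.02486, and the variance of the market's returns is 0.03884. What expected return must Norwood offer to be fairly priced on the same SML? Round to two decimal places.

MRP = (18.06% − 6.59%) / (1.61 − 0.28) = 8.6241%
R_f = 6.59% − 0.28 × 8.6241% = 4.1753%
β_Norwood = Cov / Var(R_m) = 0.02486 / 0.03884 = 0.6401
E(R_Norwood) = R_f + β × MRP = 4.1753% + 0.6401 × 8.6241% = 9.70%

9.70%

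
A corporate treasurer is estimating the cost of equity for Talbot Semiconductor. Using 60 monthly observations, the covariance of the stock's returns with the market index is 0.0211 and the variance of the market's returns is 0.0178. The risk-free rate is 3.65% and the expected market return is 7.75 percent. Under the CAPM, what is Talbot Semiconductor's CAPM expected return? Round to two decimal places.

β = Cov(R_i, R_m) / Var(R_m) = 0.0211 / 0.0178 = 1.1854
MRP = 7.75% − 3.65% = 4.10%
E(R) = R_f + β × MRP = 3.65% + 1.1854 × 4.10% = 8.51%

8.51%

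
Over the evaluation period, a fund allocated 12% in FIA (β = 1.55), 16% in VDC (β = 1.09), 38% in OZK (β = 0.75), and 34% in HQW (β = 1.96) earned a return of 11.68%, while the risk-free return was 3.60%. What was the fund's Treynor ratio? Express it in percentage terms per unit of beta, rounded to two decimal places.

6.16%

β_P = 0.12×1.55 + 0.16×1.09 + 0.38×0.75 + 0.34×1.96 = 1.3118
Treynor = (R_P − R_f) / β_P = (11.68% − 3.60%) / 1.3118 = 8.08% / 1.3118 = 6.16%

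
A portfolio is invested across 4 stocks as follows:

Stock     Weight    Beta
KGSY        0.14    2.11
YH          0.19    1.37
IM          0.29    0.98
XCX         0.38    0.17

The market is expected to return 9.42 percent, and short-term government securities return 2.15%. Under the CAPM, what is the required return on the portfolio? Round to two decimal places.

β_P = Σ w_i β_i = 0.14×2.11 + 0.19×1.37 + 0.29×0.98 + 0.38×0.17 = 0.9045
MRP = 9.42% − 2.15% = 7.27%
E(R_P) = R_f + β_P × MRP = 2.15% + 0.9045 × 7.27% = 8.73%

8.73%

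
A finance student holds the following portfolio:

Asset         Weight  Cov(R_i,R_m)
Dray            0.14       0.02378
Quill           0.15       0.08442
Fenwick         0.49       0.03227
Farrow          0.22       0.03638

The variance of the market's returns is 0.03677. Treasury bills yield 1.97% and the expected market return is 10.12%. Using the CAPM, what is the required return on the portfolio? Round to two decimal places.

10.79%

β_Dray = 0.02378 / 0.03677 = 0.6467
β_Quill = 0.08442 / 0.03677 = 2.2959
β_Fenwick = 0.03227 / 0.03677 = 0.8776
β_Farrow = 0.03638 / 0.03677 = 0.9894
β_P = Σ w_i β_i = 0.14×0.6467 + 0.15×2.2959 + 0.49×0.8776 + 0.22×0.9894 = 1.0826
MRP = 10.12% − 1.97% = 8.15%
E(R_P) = R_f + β_P × MRP = 1.97% + 1.0826 × 8.15% = 10.79%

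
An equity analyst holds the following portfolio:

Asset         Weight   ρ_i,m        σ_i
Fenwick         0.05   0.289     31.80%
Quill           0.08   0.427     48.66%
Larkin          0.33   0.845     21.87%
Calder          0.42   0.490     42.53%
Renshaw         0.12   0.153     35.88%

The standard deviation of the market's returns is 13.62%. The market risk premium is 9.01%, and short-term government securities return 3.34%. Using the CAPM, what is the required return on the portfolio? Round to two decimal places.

15.00%

β_Fenwick = 0.289 × 31.80% / 13.62% = 0.6748
β_Quill = 0.427 × 48.66% / 13.62% = 1.5255
β_Larkin = 0.845 × 21.87% / 13.62% = 1.3568
β_Calder = 0.490 × 42.53% / 13.62% = 1.5301
β_Renshaw = 0.153 × 35.88% / 13.62% = 0.4031
β_P = Σ w_i β_i = 0.05×0.6748 + 0.08×1.5255 + 0.33×1.3568 + 0.42×1.5301 + 0.12×0.4031 = 1.2945
E(R_P) = R_f + β_P × MRP = 3.34% + 1.2945 × 9.01% = 15.00%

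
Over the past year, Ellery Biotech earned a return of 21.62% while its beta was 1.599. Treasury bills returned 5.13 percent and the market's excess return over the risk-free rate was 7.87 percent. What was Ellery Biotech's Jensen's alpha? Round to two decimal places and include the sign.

+3.91%

CAPM benchmark = R_f + β(R_m − R_f) = 5.13% + 1.599 × 7.87% = 17.71413%
α = actual − benchmark = 21.62% − 17.71413% = +3.91%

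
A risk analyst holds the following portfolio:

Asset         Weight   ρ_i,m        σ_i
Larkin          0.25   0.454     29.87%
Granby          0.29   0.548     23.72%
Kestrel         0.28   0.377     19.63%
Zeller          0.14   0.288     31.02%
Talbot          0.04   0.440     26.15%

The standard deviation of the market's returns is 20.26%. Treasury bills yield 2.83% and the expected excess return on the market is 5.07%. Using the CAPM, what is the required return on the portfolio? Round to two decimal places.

5.57%

β_Larkin = 0.454 × 29.87% / 20.26% = 0.6693
β_Granby = 0.548 × 23.72% / 20.26% = 0.6416
β_Kestrel = 0.377 × 19.63% / 20.26% = 0.3653
β_Zeller = 0.288 × 31.02% / 20.26% = 0.4410
β_Talbot = 0.440 × 26.15% / 20.26% = 0.5679
β_P = Σ w_i β_i = 0.25×0.6693 + 0.29×0.6416 + 0.28×0.3653 + 0.14×0.4410 + 0.04×0.5679 = 0.5401
E(R_P) = R_f + β_P × MRP = 2.83% + 0.5401 × 5.07% = 5.57%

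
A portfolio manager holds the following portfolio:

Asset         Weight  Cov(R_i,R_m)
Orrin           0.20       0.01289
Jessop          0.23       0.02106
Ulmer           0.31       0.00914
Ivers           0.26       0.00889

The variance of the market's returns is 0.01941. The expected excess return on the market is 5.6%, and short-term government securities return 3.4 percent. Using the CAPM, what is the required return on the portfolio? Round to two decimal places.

7.03%

β_Orrin = 0.01289 / 0.01941 = 0.6641
β_Jessop = 0.02106 / 0.01941 = 1.0850
β_Ulmer = 0.00914 / 0.01941 = 0.4709
β_Ivers = 0.00889 / 0.01941 = 0.4580
β_P = Σ w_i β_i = 0.20×0.6641 + 0.23×1.0850 + 0.31×0.4709 + 0.26×0.4580 = 0.6474
E(R_P) = R_f + β_P × MRP = 3.4% + 0.6474 × 5.6% = 7.03%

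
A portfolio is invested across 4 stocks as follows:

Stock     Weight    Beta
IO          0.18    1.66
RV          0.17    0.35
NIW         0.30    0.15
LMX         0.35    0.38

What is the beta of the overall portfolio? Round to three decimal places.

0.536

β_P = Σ w_i β_i = 0.18×1.66 + 0.17×0.35 + 0.30×0.15 + 0.35×0.38 = 0.5363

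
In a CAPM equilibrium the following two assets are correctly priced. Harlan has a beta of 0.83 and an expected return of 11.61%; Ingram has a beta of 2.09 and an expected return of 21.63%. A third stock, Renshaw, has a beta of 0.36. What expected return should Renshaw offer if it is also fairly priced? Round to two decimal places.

7.87%

MRP (SML slope) = (21.63% − 11.61%) / (2.09 − 0.83) = 10.02% / 1.26 = 7.9524%
R_f (intercept) = 11.61% − 0.83 × 7.9524% = 5.0095%
E(R_Renshaw) = R_f + β × MRP = 5.0095% + 0.36 × 7.9524% = 7.87%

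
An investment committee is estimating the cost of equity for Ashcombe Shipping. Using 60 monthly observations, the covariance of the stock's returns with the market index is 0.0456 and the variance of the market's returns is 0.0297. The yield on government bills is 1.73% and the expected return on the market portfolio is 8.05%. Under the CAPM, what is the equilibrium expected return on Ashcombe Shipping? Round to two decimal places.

11.43%

β = Cov(R_i, R_m) / Var(R_m) = 0.0456 / 0.0297 = 1.5354
MRP = 8.05% − 1.73% = 6.32%
E(R) = R_f + β × MRP = 1.73% + 1.5354 × 6.32% = 11.43%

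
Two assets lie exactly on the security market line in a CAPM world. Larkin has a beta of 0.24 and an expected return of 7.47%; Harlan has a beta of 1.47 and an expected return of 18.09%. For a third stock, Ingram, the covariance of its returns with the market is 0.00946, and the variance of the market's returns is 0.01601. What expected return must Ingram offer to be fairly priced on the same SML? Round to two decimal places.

MRP = (18.09% − 7.47%) / (1.47 − 0.24) = 8.6341%
R_f = 7.47% − 0.24 × 8.6341% = 5.3978%
β_Ingram = Cov / Var(R_m) = 0.00946 / 0.01601 = 0.5909
E(R_Ingram) = R_f + β × MRP = 5.3978% + 0.5909 × 8.6341% = 10.50%

10.50%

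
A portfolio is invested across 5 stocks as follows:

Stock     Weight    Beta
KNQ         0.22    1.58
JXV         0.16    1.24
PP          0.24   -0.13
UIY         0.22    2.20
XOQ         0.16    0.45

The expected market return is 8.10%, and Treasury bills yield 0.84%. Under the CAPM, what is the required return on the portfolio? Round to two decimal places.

β_P = Σ w_i β_i = 0.22×1.58 + 0.16×1.24 + 0.24×-0.13 + 0.22×2.20 + 0.16×0.45 = 1.0708
MRP = 8.10% − 0.84% = 7.26%
E(R_P) = R_f + β_P × MRP = 0.84% + 1.0708 × 7.26% = 8.61%

8.61%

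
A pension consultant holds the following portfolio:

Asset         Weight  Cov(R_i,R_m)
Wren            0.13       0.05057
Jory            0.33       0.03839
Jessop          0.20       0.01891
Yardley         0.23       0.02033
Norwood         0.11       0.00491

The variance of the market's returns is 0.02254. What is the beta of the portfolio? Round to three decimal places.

1.253

β_Wren = 0.05057 / 0.02254 = 2.2436
β_Jory = 0.03839 / 0.02254 = 1.7032
β_Jessop = 0.01891 / 0.02254 = 0.8390
β_Yardley = 0.02033 / 0.02254 = 0.9020
β_Norwood = 0.00491 / 0.02254 = 0.2178
β_P = Σ w_i β_i = 0.13×2.2436 + 0.33×1.7032 + 0.20×0.8390 + 0.23×0.9020 + 0.11×0.2178 = 1.2529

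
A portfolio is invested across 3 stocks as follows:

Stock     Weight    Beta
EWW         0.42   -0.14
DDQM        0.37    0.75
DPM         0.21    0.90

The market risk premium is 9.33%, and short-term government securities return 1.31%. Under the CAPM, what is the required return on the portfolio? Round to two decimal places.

β_P = Σ w_i β_i = 0.42×-0.14 + 0.37×0.75 + 0.21×0.90 = 0.4077
E(R_P) = R_f + β_P × MRP = 1.31% + 0.4077 × 9.33% = 5.11%

5.11%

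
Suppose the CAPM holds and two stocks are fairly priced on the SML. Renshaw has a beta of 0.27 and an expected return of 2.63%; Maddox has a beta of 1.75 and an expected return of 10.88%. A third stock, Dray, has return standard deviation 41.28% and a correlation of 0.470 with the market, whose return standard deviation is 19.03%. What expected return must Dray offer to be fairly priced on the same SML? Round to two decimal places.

6.81%

MRP = (10.88% − 2.63%) / (1.75 − 0.27) = 5.5743%
R_f = 2.63% − 0.27 × 5.5743% = 1.1249%
β_Dray = ρ·σ_i/σ_m = 0.470 × 41.28 / 19.03 = 1.0195
E(R_Dray) = R_f + β × MRP = 1.1249% + 1.0195 × 5.5743% = 6.81%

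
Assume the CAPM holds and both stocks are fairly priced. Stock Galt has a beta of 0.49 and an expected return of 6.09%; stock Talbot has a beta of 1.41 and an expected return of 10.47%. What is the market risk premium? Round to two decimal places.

4.76%

Both satisfy E(R) = R_f + β·MRP, so the slope of the SML is
MRP = (10.47% − 6.09%) / (1.41 − 0.49) = 4.38% / 0.92 = 4.7609%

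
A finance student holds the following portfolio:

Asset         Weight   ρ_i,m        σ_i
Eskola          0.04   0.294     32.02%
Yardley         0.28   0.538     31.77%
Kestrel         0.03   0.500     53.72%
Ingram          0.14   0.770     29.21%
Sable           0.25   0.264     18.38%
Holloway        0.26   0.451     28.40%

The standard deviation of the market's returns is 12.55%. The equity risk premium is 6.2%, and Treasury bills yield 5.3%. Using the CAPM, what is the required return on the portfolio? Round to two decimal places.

β_Eskola = 0.294 × 32.02% / 12.55% = 0.7501
β_Yardley = 0.538 × 31.77% / 12.55% = 1.3619
β_Kestrel = 0.500 × 53.72% / 12.55% = 2.1402
β_Ingram = 0.770 × 29.21% / 12.55% = 1.7922
β_Sable = 0.264 × 18.38% / 12.55% = 0.3866
β_Holloway = 0.451 × 28.40% / 12.55% = 1.0206
β_P = Σ w_i β_i = 0.04×0.7501 + 0.28×1.3619 + 0.03×2.1402 + 0.14×1.7922 + 0.25×0.3866 + 0.26×1.0206 = 1.0885
E(R_P) = R_f + β_P × MRP = 5.3% + 1.0885 × 6.2% = 12.05%

12.05%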